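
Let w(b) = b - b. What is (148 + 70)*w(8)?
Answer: 0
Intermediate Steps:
w(b) = 0
(148 + 70)*w(8) = (148 + 70)*0 = 218*0 = 0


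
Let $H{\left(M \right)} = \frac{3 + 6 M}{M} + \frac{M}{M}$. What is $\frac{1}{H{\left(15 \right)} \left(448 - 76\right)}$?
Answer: $\frac{5}{13392} \approx 0.00037336$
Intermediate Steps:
$H{\left(M \right)} = 1 + \frac{3 + 6 M}{M}$ ($H{\left(M \right)} = \frac{3 + 6 M}{M} + 1 = 1 + \frac{3 + 6 M}{M}$)
$\frac{1}{H{\left(15 \right)} \left(448 - 76\right)} = \frac{1}{\left(7 + \frac{3}{15}\right) \left(448 - 76\right)} = \frac{1}{\left(7 + 3 \cdot \frac{1}{15}\right) 372} = \frac{1}{\left(7 + \frac{1}{5}\right) 372} = \frac{1}{\frac{36}{5} \cdot 372} = \frac{1}{\frac{13392}{5}} = \frac{5}{13392}$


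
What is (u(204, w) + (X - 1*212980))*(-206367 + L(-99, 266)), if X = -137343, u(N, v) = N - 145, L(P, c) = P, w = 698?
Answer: 72317607024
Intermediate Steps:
u(N, v) = -145 + N
(u(204, w) + (X - 1*212980))*(-206367 + L(-99, 266)) = ((-145 + 204) + (-137343 - 1*212980))*(-206367 - 99) = (59 + (-137343 - 212980))*(-206466) = (59 - 350323)*(-206466) = -350264*(-206466) = 72317607024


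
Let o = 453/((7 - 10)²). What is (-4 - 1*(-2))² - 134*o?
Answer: -20222/3 ≈ -6740.7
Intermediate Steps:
o = 151/3 (o = 453/((-3)²) = 453/9 = 453*(⅑) = 151/3 ≈ 50.333)
(-4 - 1*(-2))² - 134*o = (-4 - 1*(-2))² - 134*151/3 = (-4 + 2)² - 20234/3 = (-2)² - 20234/3 = 4 - 20234/3 = -20222/3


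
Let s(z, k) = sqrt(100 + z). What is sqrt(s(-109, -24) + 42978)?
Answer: sqrt(42978 + 3*I) ≈ 207.31 + 0.0072*I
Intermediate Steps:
sqrt(s(-109, -24) + 42978) = sqrt(sqrt(100 - 109) + 42978) = sqrt(sqrt(-9) + 42978) = sqrt(3*I + 42978) = sqrt(42978 + 3*I)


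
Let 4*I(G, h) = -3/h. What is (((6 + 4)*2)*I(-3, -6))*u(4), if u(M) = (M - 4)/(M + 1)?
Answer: 0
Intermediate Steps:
I(G, h) = -3/(4*h) (I(G, h) = (-3/h)/4 = -3/(4*h))
u(M) = (-4 + M)/(1 + M)
(((6 + 4)*2)*I(-3, -6))*u(4) = (((6 + 4)*2)*(-3/4/(-6)))*((-4 + 4)/(1 + 4)) = ((10*2)*(-3/4*(-1/6)))*(0/5) = (20*(1/8))*((1/5)*0) = (5/2)*0 = 0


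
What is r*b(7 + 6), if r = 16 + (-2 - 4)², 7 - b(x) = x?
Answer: -312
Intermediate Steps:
b(x) = 7 - x
r = 52 (r = 16 + (-6)² = 16 + 36 = 52)
r*b(7 + 6) = 52*(7 - (7 + 6)) = 52*(7 - 1*13) = 52*(7 - 13) = 52*(-6) = -312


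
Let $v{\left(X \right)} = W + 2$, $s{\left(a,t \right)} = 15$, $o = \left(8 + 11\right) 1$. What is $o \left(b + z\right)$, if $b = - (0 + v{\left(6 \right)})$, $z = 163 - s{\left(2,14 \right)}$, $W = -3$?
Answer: $2831$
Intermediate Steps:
$o = 19$ ($o = 19 \cdot 1 = 19$)
$v{\left(X \right)} = -1$ ($v{\left(X \right)} = -3 + 2 = -1$)
$z = 148$ ($z = 163 - 15 = 148$)
$b = 1$ ($b = - (0 - 1) = \left(-1\right) \left(-1\right) = 1$)
$o \left(b + z\right) = 19 \left(1 + 148\right) = 19 \cdot 149 = 2831$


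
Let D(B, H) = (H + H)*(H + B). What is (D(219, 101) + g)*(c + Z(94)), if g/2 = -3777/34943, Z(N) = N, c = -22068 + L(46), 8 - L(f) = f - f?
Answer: -49614779181156/34943 ≈ -1.4199e+9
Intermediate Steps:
L(f) = 8 (L(f) = 8 - (f - f) = 8 - 1*0 = 8 + 0 = 8)
D(B, H) = 2*H*(B + H) (D(B, H) = (2*H)*(B + H) = 2*H*(B + H))
c = -22060 (c = -22068 + 8 = -22060)
g = -7554/34943 (g = 2*(-3777/34943) = -7554/34943 ≈ -0.21618)
(D(219, 101) + g)*(c + Z(94)) = (2*101*(219 + 101) - 7554/34943)*(-22060 + 94) = (2*101*320 - 7554/34943)*(-21966) = (64640 - 7554/34943)*(-21966) = (2258707966/34943)*(-21966) = -49614779181156/34943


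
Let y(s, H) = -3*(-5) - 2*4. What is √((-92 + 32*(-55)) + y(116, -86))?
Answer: 3*I*√205 ≈ 42.953*I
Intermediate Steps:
y(s, H) = 7 (y(s, H) = 15 - 8 = 7)
√((-92 + 32*(-55)) + y(116, -86)) = √((-92 + 32*(-55)) + 7) = √((-92 - 1760) + 7) = √(-1852 + 7) = √(-1845) = 3*I*√205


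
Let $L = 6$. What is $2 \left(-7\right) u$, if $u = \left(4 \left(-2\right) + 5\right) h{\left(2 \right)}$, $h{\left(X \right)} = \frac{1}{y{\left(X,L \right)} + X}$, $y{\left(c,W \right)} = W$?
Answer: $\frac{21}{4} \approx 5.25$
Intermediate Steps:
$h{\left(X \right)} = \frac{1}{6 + X}$
$u = - \frac{3}{8}$ ($u = \frac{4 \left(-2\right) + 5}{6 + 2} = \frac{-8 + 5}{8} = \left(-3\right) \frac{1}{8} = - \frac{3}{8} \approx -0.375$)
$2 \left(-7\right) u = 2 \left(-7\right) \left(- \frac{3}{8}\right) = \left(-14\right) \left(- \frac{3}{8}\right) = \frac{21}{4}$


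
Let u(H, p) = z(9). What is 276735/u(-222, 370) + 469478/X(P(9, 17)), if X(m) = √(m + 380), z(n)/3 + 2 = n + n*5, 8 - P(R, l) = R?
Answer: 92245/52 + 469478*√379/379 ≈ 25889.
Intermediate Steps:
P(R, l) = 8 - R
z(n) = -6 + 18*n (z(n) = -6 + 3*(n + n*5) = -6 + 3*(n + 5*n) = -6 + 3*(6*n) = -6 + 18*n)
X(m) = √(380 + m)
u(H, p) = 156 (u(H, p) = -6 + 18*9 = -6 + 162 = 156)
276735/u(-222, 370) + 469478/X(P(9, 17)) = 276735/156 + 469478/(√(380 + (8 - 1*9))) = 276735*(1/156) + 469478/(√(380 + (8 - 9))) = 92245/52 + 469478/(√(380 - 1)) = 92245/52 + 469478/(√379) = 92245/52 + 469478*(√379/379) = 92245/52 + 469478*√379/379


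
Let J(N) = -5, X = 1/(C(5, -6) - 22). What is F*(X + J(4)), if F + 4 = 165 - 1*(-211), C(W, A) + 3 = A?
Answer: -1872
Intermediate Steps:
C(W, A) = -3 + A
F = 372 (F = -4 + (165 - 1*(-211)) = -4 + (165 + 211) = -4 + 376 = 372)
X = -1/31 (X = 1/((-3 - 6) - 22) = 1/(-9 - 22) = 1/(-31) = -1/31 ≈ -0.032258)
F*(X + J(4)) = 372*(-1/31 - 5) = 372*(-156/31) = -1872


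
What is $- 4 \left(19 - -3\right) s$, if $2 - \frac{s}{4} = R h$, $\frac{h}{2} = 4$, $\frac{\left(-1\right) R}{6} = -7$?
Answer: $117568$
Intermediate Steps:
$R = 42$ ($R = \left(-6\right) \left(-7\right) = 42$)
$h = 8$ ($h = 2 \cdot 4 = 8$)
$s = -1336$ ($s = 8 - 4 \cdot 42 \cdot 8 = 8 - 1344 = -1336$)
$- 4 \left(19 - -3\right) s = - 4 \left(19 - -3\right) \left(-1336\right) = - 4 \left(19 + 3\right) \left(-1336\right) = \left(-4\right) 22 \left(-1336\right) = \left(-88\right) \left(-1336\right) = 117568$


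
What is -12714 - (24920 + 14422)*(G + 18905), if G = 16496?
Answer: -1392758856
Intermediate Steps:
-12714 - (24920 + 14422)*(G + 18905) = -12714 - (24920 + 14422)*(16496 + 18905) = -12714 - 39342*35401 = -12714 - 1*1392746142 = -12714 - 1392746142 = -1392758856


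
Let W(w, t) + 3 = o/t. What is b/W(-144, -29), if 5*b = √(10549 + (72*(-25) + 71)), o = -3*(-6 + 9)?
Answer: -203*√5/65 ≈ -6.9834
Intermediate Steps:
o = -9 (o = -3*3 = -9)
W(w, t) = -3 - 9/t
b = 42*√5/5 (b = √(10549 + (72*(-25) + 71))/5 = √(10549 + (-1800 + 71))/5 = √(10549 - 1729)/5 = √8820/5 = (42*√5)/5 = 42*√5/5 ≈ 18.783)
b/W(-144, -29) = (42*√5/5)/(-3 - 9/(-29)) = (42*√5/5)/(-3 - 9*(-1/29)) = (42*√5/5)/(-3 + 9/29) = (42*√5/5)/(-78/29) = (42*√5/5)*(-29/78) = -203*√5/65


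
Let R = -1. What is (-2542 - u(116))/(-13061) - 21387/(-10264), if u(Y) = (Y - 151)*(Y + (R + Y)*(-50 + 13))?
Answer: 1792321055/134058104 ≈ 13.370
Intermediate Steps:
u(Y) = (-151 + Y)*(37 - 36*Y) (u(Y) = (Y - 151)*(Y + (-1 + Y)*(-50 + 13)) = (-151 + Y)*(Y + (-1 + Y)*(-37)) = (-151 + Y)*(Y + (37 - 37*Y)) = (-151 + Y)*(37 - 36*Y))
(-2542 - u(116))/(-13061) - 21387/(-10264) = (-2542 - (-5587 - 36*116**2 + 5473*116))/(-13061) - 21387/(-10264) = (-2542 - (-5587 - 36*13456 + 634868))*(-1/13061) - 21387*(-1/10264) = (-2542 - (-5587 - 484416 + 634868))*(-1/13061) + 21387/10264 = (-2542 - 1*144865)*(-1/13061) + 21387/10264 = (-2542 - 144865)*(-1/13061) + 21387/10264 = -147407*(-1/13061) + 21387/10264 = 147407/13061 + 21387/10264 = 1792321055/134058104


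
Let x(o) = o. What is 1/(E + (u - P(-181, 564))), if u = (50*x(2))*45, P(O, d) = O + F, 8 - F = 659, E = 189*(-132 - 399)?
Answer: -1/95027 ≈ -1.0523e-5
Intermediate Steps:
E = -100359 (E = 189*(-531) = -100359)
F = -651 (F = 8 - 1*659 = 8 - 659 = -651)
P(O, d) = -651 + O (P(O, d) = O - 651 = -651 + O)
u = 4500 (u = (50*2)*45 = 100*45 = 4500)
1/(E + (u - P(-181, 564))) = 1/(-100359 + (4500 - (-651 - 181))) = 1/(-100359 + (4500 - 1*(-832))) = 1/(-100359 + (4500 + 832)) = 1/(-100359 + 5332) = 1/(-95027) = -1/95027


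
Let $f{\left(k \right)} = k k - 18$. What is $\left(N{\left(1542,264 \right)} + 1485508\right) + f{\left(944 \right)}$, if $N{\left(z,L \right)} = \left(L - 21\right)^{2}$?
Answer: $2435675$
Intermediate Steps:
$N{\left(z,L \right)} = \left(-21 + L\right)^{2}$
$f{\left(k \right)} = -18 + k^{2}$ ($f{\left(k \right)} = k^{2} - 18 = -18 + k^{2}$)
$\left(N{\left(1542,264 \right)} + 1485508\right) + f{\left(944 \right)} = \left(\left(-21 + 264\right)^{2} + 1485508\right) - \left(18 - 944^{2}\right) = \left(243^{2} + 1485508\right) + \left(-18 + 891136\right) = \left(59049 + 1485508\right) + 891118 = 1544557 + 891118 = 2435675$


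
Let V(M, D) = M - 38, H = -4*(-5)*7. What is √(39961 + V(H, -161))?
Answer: √40063 ≈ 200.16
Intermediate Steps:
H = 140 (H = 20*7 = 140)
V(M, D) = -38 + M
√(39961 + V(H, -161)) = √(39961 + (-38 + 140)) = √(39961 + 102) = √40063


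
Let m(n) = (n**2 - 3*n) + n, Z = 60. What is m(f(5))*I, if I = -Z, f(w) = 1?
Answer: 60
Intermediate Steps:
m(n) = n**2 - 2*n
I = -60 (I = -1*60 = -60)
m(f(5))*I = (1*(-2 + 1))*(-60) = (1*(-1))*(-60) = -1*(-60) = 60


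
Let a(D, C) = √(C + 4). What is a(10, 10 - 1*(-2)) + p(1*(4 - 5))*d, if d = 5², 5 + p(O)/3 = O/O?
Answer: -296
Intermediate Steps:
a(D, C) = √(4 + C)
p(O) = -12 (p(O) = -15 + 3*(O/O) = -15 + 3*1 = -15 + 3 = -12)
d = 25
a(10, 10 - 1*(-2)) + p(1*(4 - 5))*d = √(4 + (10 - 1*(-2))) - 12*25 = √(4 + (10 + 2)) - 300 = √(4 + 12) - 300 = √16 - 300 = 4 - 300 = -296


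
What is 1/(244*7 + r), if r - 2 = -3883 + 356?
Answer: -1/1817 ≈ -0.00055036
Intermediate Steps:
r = -3525 (r = 2 + (-3883 + 356) = 2 - 3527 = -3525)
1/(244*7 + r) = 1/(244*7 - 3525) = 1/(1708 - 3525) = 1/(-1817) = -1/1817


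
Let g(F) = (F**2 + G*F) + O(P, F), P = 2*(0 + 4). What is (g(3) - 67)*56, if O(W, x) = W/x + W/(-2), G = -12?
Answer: -16016/3 ≈ -5338.7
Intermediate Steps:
P = 8 (P = 2*4 = 8)
O(W, x) = -W/2 + W/x (O(W, x) = W/x + W*(-1/2) = W/x - W/2 = -W/2 + W/x)
g(F) = -4 + F**2 - 12*F + 8/F (g(F) = (F**2 - 12*F) + (-1/2*8 + 8/F) = (F**2 - 12*F) + (-4 + 8/F) = -4 + F**2 - 12*F + 8/F)
(g(3) - 67)*56 = ((-4 + 3**2 - 12*3 + 8/3) - 67)*56 = ((-4 + 9 - 36 + 8*(1/3)) - 67)*56 = ((-4 + 9 - 36 + 8/3) - 67)*56 = (-85/3 - 67)*56 = -286/3*56 = -16016/3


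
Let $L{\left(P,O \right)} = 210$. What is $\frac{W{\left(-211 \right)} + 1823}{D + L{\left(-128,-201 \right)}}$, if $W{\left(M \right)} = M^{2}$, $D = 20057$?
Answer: $\frac{46344}{20267} \approx 2.2867$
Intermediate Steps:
$\frac{W{\left(-211 \right)} + 1823}{D + L{\left(-128,-201 \right)}} = \frac{\left(-211\right)^{2} + 1823}{20057 + 210} = \frac{44521 + 1823}{20267} = 46344 \cdot \frac{1}{20267} = \frac{46344}{20267}$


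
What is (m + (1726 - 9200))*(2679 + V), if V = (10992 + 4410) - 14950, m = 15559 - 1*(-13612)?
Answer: 67933307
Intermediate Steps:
m = 29171 (m = 15559 + 13612 = 29171)
V = 452 (V = 15402 - 14950 = 452)
(m + (1726 - 9200))*(2679 + V) = (29171 + (1726 - 9200))*(2679 + 452) = (29171 - 7474)*3131 = 21697*3131 = 67933307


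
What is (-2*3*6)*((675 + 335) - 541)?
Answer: -16884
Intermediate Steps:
(-2*3*6)*((675 + 335) - 541) = (-6*6)*(1010 - 541) = -36*469 = -16884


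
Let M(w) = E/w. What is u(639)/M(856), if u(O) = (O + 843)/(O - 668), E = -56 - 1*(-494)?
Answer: -211432/2117 ≈ -99.873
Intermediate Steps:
E = 438 (E = -56 + 494 = 438)
u(O) = (843 + O)/(-668 + O)
M(w) = 438/w
u(639)/M(856) = ((843 + 639)/(-668 + 639))/((438/856)) = (1482/(-29))/((438*(1/856))) = (-1/29*1482)/(219/428) = -1482/29*428/219 = -211432/2117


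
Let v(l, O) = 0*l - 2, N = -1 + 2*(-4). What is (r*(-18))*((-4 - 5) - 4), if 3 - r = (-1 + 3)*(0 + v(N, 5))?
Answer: 1638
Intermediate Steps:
N = -9 (N = -1 - 8 = -9)
v(l, O) = -2 (v(l, O) = 0 - 2 = -2)
r = 7 (r = 3 - (-1 + 3)*(0 - 2) = 3 - 2*(-2) = 3 - 1*(-4) = 3 + 4 = 7)
(r*(-18))*((-4 - 5) - 4) = (7*(-18))*((-4 - 5) - 4) = -126*(-9 - 4) = -126*(-13) = 1638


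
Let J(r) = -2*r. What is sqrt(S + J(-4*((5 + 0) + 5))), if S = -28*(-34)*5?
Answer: 22*sqrt(10) ≈ 69.570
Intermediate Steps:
S = 4760 (S = 952*5 = 4760)
sqrt(S + J(-4*((5 + 0) + 5))) = sqrt(4760 - (-8)*((5 + 0) + 5)) = sqrt(4760 - (-8)*(5 + 5)) = sqrt(4760 - (-8)*10) = sqrt(4760 - 2*(-40)) = sqrt(4760 + 80) = sqrt(4840) = 22*sqrt(10)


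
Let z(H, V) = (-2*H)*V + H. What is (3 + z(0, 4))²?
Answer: 9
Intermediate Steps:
z(H, V) = H - 2*H*V (z(H, V) = -2*H*V + H = H - 2*H*V)
(3 + z(0, 4))² = (3 + 0*(1 - 2*4))² = (3 + 0*(1 - 8))² = (3 + 0*(-7))² = (3 + 0)² = 3² = 9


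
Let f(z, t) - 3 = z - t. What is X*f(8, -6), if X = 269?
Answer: 4573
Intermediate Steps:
f(z, t) = 3 + z - t (f(z, t) = 3 + (z - t) = 3 + z - t)
X*f(8, -6) = 269*(3 + 8 - 1*(-6)) = 269*(3 + 8 + 6) = 269*17 = 4573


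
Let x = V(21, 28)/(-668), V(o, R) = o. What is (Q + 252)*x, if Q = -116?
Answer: -714/167 ≈ -4.2755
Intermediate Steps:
x = -21/668 (x = 21/(-668) = 21*(-1/668) = -21/668 ≈ -0.031437)
(Q + 252)*x = (-116 + 252)*(-21/668) = 136*(-21/668) = -714/167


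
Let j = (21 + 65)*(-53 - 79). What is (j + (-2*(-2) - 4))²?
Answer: 128867904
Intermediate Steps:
j = -11352 (j = 86*(-132) = -11352)
(j + (-2*(-2) - 4))² = (-11352 + (-2*(-2) - 4))² = (-11352 + (4 - 4))² = (-11352 + 0)² = (-11352)² = 128867904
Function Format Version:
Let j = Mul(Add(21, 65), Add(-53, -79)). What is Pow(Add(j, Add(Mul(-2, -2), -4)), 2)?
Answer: 128867904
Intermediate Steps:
j = -11352 (j = Mul(86, -132) = -11352)
Pow(Add(j, Add(Mul(-2, -2), -4)), 2) = Pow(Add(-11352, Add(Mul(-2, -2), -4)), 2) = Pow(Add(-11352, Add(4, -4)), 2) = Pow(Add(-11352, 0), 2) = Pow(-11352, 2) = 128867904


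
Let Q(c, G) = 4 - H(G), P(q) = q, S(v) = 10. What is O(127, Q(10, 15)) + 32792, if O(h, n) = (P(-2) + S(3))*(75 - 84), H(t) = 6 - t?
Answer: 32720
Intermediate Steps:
Q(c, G) = -2 + G (Q(c, G) = 4 - (6 - G) = 4 + (-6 + G) = -2 + G)
O(h, n) = -72 (O(h, n) = (-2 + 10)*(75 - 84) = 8*(-9) = -72)
O(127, Q(10, 15)) + 32792 = -72 + 32792 = 32720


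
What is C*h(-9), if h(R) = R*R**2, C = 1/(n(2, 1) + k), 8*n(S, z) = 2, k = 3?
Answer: -2916/13 ≈ -224.31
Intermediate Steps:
n(S, z) = 1/4 (n(S, z) = (1/8)*2 = 1/4)
C = 4/13 (C = 1/(1/4 + 3) = 1/(13/4) = 4/13 ≈ 0.30769)
h(R) = R**3
C*h(-9) = (4/13)*(-9)**3 = (4/13)*(-729) = -2916/13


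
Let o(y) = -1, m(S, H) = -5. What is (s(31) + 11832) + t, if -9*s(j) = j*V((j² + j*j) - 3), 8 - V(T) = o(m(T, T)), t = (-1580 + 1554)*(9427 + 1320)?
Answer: -267621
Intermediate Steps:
t = -279422 (t = -26*10747 = -279422)
V(T) = 9 (V(T) = 8 - 1*(-1) = 8 + 1 = 9)
s(j) = -j (s(j) = -j*9/9 = -j)
(s(31) + 11832) + t = (-1*31 + 11832) - 279422 = (-31 + 11832) - 279422 = 11801 - 279422 = -267621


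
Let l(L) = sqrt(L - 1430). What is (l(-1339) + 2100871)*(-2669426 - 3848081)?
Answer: -13692441448597 - 6517507*I*sqrt(2769) ≈ -1.3692e+13 - 3.4296e+8*I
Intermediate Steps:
l(L) = sqrt(-1430 + L)
(l(-1339) + 2100871)*(-2669426 - 3848081) = (sqrt(-1430 - 1339) + 2100871)*(-2669426 - 3848081) = (sqrt(-2769) + 2100871)*(-6517507) = (I*sqrt(2769) + 2100871)*(-6517507) = (2100871 + I*sqrt(2769))*(-6517507) = -13692441448597 - 6517507*I*sqrt(2769)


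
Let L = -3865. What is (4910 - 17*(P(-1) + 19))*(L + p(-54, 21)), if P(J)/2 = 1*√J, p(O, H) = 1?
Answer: -17724168 + 131376*I ≈ -1.7724e+7 + 1.3138e+5*I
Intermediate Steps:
P(J) = 2*√J (P(J) = 2*(1*√J) = 2*√J)
(4910 - 17*(P(-1) + 19))*(L + p(-54, 21)) = (4910 - 17*(2*√(-1) + 19))*(-3865 + 1) = (4910 - 17*(2*I + 19))*(-3864) = (4910 - 17*(19 + 2*I))*(-3864) = (4910 + (-323 - 34*I))*(-3864) = (4587 - 34*I)*(-3864) = -17724168 + 131376*I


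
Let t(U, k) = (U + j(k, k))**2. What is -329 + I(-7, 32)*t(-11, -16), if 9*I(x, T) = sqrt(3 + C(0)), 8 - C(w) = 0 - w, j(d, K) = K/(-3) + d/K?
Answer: -329 + 196*sqrt(11)/81 ≈ -320.97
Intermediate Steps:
j(d, K) = -K/3 + d/K (j(d, K) = K*(-1/3) + d/K = -K/3 + d/K)
C(w) = 8 + w (C(w) = 8 - (0 - w) = 8 - (-1)*w = 8 + w)
t(U, k) = (1 + U - k/3)**2 (t(U, k) = (U + (-k/3 + k/k))**2 = (U + (-k/3 + 1))**2 = (U + (1 - k/3))**2 = (1 + U - k/3)**2)
I(x, T) = sqrt(11)/9 (I(x, T) = sqrt(3 + (8 + 0))/9 = sqrt(3 + 8)/9 = sqrt(11)/9)
-329 + I(-7, 32)*t(-11, -16) = -329 + (sqrt(11)/9)*((3 - 1*(-16) + 3*(-11))**2/9) = -329 + (sqrt(11)/9)*((3 + 16 - 33)**2/9) = -329 + (sqrt(11)/9)*((1/9)*(-14)**2) = -329 + (sqrt(11)/9)*((1/9)*196) = -329 + (sqrt(11)/9)*(196/9) = -329 + 196*sqrt(11)/81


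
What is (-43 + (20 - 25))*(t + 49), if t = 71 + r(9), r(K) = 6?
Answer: -6048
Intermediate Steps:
t = 77 (t = 71 + 6 = 77)
(-43 + (20 - 25))*(t + 49) = (-43 + (20 - 25))*(77 + 49) = (-43 - 5)*126 = -48*126 = -6048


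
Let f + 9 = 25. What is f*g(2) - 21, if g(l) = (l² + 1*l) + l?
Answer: 107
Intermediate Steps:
f = 16 (f = -9 + 25 = 16)
g(l) = l² + 2*l (g(l) = (l² + l) + l = (l + l²) + l = l² + 2*l)
f*g(2) - 21 = 16*(2*(2 + 2)) - 21 = 16*(2*4) - 21 = 16*8 - 21 = 128 - 21 = 107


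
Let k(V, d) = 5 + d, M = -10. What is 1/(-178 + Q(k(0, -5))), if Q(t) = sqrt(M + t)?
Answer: -89/15847 - I*sqrt(10)/31694 ≈ -0.0056162 - 9.9775e-5*I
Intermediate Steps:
Q(t) = sqrt(-10 + t)
1/(-178 + Q(k(0, -5))) = 1/(-178 + sqrt(-10 + (5 - 5))) = 1/(-178 + sqrt(-10 + 0)) = 1/(-178 + sqrt(-10)) = 1/(-178 + I*sqrt(10))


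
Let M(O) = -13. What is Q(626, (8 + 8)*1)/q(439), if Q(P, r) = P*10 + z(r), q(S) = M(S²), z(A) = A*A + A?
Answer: -6532/13 ≈ -502.46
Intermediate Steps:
z(A) = A + A² (z(A) = A² + A = A + A²)
q(S) = -13
Q(P, r) = 10*P + r*(1 + r) (Q(P, r) = P*10 + r*(1 + r) = 10*P + r*(1 + r))
Q(626, (8 + 8)*1)/q(439) = (10*626 + ((8 + 8)*1)*(1 + (8 + 8)*1))/(-13) = (6260 + (16*1)*(1 + 16*1))*(-1/13) = (6260 + 16*(1 + 16))*(-1/13) = (6260 + 16*17)*(-1/13) = (6260 + 272)*(-1/13) = 6532*(-1/13) = -6532/13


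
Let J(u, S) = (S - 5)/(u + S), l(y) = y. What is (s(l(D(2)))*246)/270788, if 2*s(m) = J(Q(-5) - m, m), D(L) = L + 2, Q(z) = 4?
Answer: -123/1083152 ≈ -0.00011356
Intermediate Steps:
D(L) = 2 + L
J(u, S) = (-5 + S)/(S + u)
s(m) = -5/8 + m/8 (s(m) = ((-5 + m)/(m + (4 - m)))/2 = ((-5 + m)/4)/2 = (-5/4 + m/4)/2 = -5/8 + m/8)
(s(l(D(2)))*246)/270788 = ((-5/8 + (2 + 2)/8)*246)/270788 = ((-5/8 + (⅛)*4)*246)*(1/270788) = ((-5/8 + ½)*246)*(1/270788) = -⅛*246*(1/270788) = -123/4*1/270788 = -123/1083152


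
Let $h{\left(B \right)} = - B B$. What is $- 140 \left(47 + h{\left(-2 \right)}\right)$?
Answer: $-6020$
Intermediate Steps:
$h{\left(B \right)} = - B^{2}$
$- 140 \left(47 + h{\left(-2 \right)}\right) = - 140 \left(47 - \left(-2\right)^{2}\right) = - 140 \left(47 - 4\right) = \left(-140\right) 43 = -6020$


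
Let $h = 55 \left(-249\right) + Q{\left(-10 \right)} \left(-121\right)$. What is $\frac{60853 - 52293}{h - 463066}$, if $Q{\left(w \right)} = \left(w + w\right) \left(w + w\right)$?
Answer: $- \frac{8560}{525161} \approx -0.0163$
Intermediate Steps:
$Q{\left(w \right)} = 4 w^{2}$ ($Q{\left(w \right)} = 2 w 2 w = 4 w^{2}$)
$h = -62095$ ($h = 55 \left(-249\right) + 4 \left(-10\right)^{2} \left(-121\right) = -13695 + 4 \cdot 100 \left(-121\right) = -13695 + 400 \left(-121\right) = -13695 - 48400 = -62095$)
$\frac{60853 - 52293}{h - 463066} = \frac{60853 - 52293}{-62095 - 463066} = \frac{8560}{-525161} = 8560 \left(- \frac{1}{525161}\right) = - \frac{8560}{525161}$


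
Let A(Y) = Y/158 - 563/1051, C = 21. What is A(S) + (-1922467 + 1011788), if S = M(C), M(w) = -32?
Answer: -75612827984/83029 ≈ -9.1068e+5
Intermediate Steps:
S = -32
A(Y) = -563/1051 + Y/158 (A(Y) = Y*(1/158) - 563*1/1051 = Y/158 - 563/1051 = -563/1051 + Y/158)
A(S) + (-1922467 + 1011788) = (-563/1051 + (1/158)*(-32)) + (-1922467 + 1011788) = (-563/1051 - 16/79) - 910679 = -61293/83029 - 910679 = -75612827984/83029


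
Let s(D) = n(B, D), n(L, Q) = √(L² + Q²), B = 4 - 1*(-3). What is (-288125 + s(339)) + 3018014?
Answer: 2729889 + √114970 ≈ 2.7302e+6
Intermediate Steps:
B = 7 (B = 4 + 3 = 7)
s(D) = √(49 + D²) (s(D) = √(7² + D²) = √(49 + D²))
(-288125 + s(339)) + 3018014 = (-288125 + √(49 + 339²)) + 3018014 = (-288125 + √(49 + 114921)) + 3018014 = (-288125 + √114970) + 3018014 = 2729889 + √114970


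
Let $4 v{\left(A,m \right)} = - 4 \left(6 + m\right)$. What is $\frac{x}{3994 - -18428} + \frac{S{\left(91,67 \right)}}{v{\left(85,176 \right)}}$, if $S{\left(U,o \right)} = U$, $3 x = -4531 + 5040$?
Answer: $- \frac{16562}{33633} \approx -0.49243$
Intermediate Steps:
$x = \frac{509}{3}$ ($x = \frac{-4531 + 5040}{3} = \frac{1}{3} \cdot 509 = \frac{509}{3} \approx 169.67$)
$v{\left(A,m \right)} = -6 - m$ ($v{\left(A,m \right)} = \frac{\left(-4\right) \left(6 + m\right)}{4} = \frac{-24 - 4 m}{4} = -6 - m$)
$\frac{x}{3994 - -18428} + \frac{S{\left(91,67 \right)}}{v{\left(85,176 \right)}} = \frac{509}{3 \left(3994 - -18428\right)} + \frac{91}{-6 - 176} = \frac{509}{3 \left(3994 + 18428\right)} + \frac{91}{-6 - 176} = \frac{509}{3 \cdot 22422} + \frac{91}{-182} = \frac{509}{3} \cdot \frac{1}{22422} + 91 \left(- \frac{1}{182}\right) = \frac{509}{67266} - \frac{1}{2} = - \frac{16562}{33633}$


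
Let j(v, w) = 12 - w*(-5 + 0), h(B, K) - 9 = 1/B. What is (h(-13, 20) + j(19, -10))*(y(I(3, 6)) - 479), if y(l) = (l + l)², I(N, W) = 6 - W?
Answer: 181062/13 ≈ 13928.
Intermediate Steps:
h(B, K) = 9 + 1/B
j(v, w) = 12 + 5*w (j(v, w) = 12 - w*(-5) = 12 - (-5)*w = 12 + 5*w)
y(l) = 4*l² (y(l) = (2*l)² = 4*l²)
(h(-13, 20) + j(19, -10))*(y(I(3, 6)) - 479) = ((9 + 1/(-13)) + (12 + 5*(-10)))*(4*(6 - 1*6)² - 479) = ((9 - 1/13) + (12 - 50))*(4*(6 - 6)² - 479) = (116/13 - 38)*(4*0² - 479) = -378*(4*0 - 479)/13 = -378*(0 - 479)/13 = -378/13*(-479) = 181062/13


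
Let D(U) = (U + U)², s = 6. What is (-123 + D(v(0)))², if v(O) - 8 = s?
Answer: 436921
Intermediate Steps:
v(O) = 14 (v(O) = 8 + 6 = 14)
D(U) = 4*U² (D(U) = (2*U)² = 4*U²)
(-123 + D(v(0)))² = (-123 + 4*14²)² = (-123 + 4*196)² = (-123 + 784)² = 661² = 436921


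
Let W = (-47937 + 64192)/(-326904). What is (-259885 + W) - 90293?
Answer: -114474605167/326904 ≈ -3.5018e+5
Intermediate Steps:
W = -16255/326904 (W = 16255*(-1/326904) = -16255/326904 ≈ -0.049724)
(-259885 + W) - 90293 = (-259885 - 16255/326904) - 90293 = -84957462295/326904 - 90293 = -114474605167/326904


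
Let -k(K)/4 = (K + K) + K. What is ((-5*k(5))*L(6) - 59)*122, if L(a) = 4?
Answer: 139202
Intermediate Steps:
k(K) = -12*K (k(K) = -4*((K + K) + K) = -4*(2*K + K) = -12*K)
((-5*k(5))*L(6) - 59)*122 = (-(-60)*5*4 - 59)*122 = (-5*(-60)*4 - 59)*122 = (300*4 - 59)*122 = (1200 - 59)*122 = 1141*122 = 139202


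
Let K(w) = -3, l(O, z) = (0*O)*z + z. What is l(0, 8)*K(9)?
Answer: -24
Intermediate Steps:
l(O, z) = z (l(O, z) = 0*z + z = 0 + z = z)
l(0, 8)*K(9) = 8*(-3) = -24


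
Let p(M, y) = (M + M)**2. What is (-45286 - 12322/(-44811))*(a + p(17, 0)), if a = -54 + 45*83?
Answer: -9815717444288/44811 ≈ -2.1905e+8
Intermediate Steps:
p(M, y) = 4*M**2 (p(M, y) = (2*M)**2 = 4*M**2)
a = 3681 (a = -54 + 3735 = 3681)
(-45286 - 12322/(-44811))*(a + p(17, 0)) = (-45286 - 12322/(-44811))*(3681 + 4*17**2) = (-45286 - 12322*(-1/44811))*(3681 + 4*289) = (-45286 + 12322/44811)*(3681 + 1156) = -2029298624/44811*4837 = -9815717444288/44811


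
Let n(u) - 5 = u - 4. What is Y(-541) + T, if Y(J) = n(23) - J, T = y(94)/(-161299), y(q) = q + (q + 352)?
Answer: 91133395/161299 ≈ 565.00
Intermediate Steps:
n(u) = 1 + u (n(u) = 5 + (u - 4) = 5 + (-4 + u) = 1 + u)
y(q) = 352 + 2*q (y(q) = q + (352 + q) = 352 + 2*q)
T = -540/161299 (T = (352 + 2*94)/(-161299) = (352 + 188)*(-1/161299) = 540*(-1/161299) = -540/161299 ≈ -0.0033478)
Y(J) = 24 - J (Y(J) = (1 + 23) - J = 24 - J)
Y(-541) + T = (24 - 1*(-541)) - 540/161299 = (24 + 541) - 540/161299 = 565 - 540/161299 = 91133395/161299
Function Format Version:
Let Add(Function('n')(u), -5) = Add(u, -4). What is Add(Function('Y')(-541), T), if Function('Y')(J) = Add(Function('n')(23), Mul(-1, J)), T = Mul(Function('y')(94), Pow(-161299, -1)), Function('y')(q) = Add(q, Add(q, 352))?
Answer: Rational(91133395, 161299) ≈ 565.00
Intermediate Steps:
Function('n')(u) = Add(1, u) (Function('n')(u) = Add(5, Add(u, -4)) = Add(5, Add(-4, u)) = Add(1, u))
Function('y')(q) = Add(352, Mul(2, q)) (Function('y')(q) = Add(q, Add(352, q)) = Add(352, Mul(2, q)))
T = Rational(-540, 161299) (T = Mul(Add(352, Mul(2, 94)), Pow(-161299, -1)) = Mul(Add(352, 188), Rational(-1, 161299)) = Mul(540, Rational(-1, 161299)) = Rational(-540, 161299) ≈ -0.0033478)
Function('Y')(J) = Add(24, Mul(-1, J)) (Function('Y')(J) = Add(Add(1, 23), Mul(-1, J)) = Add(24, Mul(-1, J)))
Add(Function('Y')(-541), T) = Add(Add(24, Mul(-1, -541)), Rational(-540, 161299)) = Add(Add(24, 541), Rational(-540, 161299)) = Add(565, Rational(-540, 161299)) = Rational(91133395, 161299)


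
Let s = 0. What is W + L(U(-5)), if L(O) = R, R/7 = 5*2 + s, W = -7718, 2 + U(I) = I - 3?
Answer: -7648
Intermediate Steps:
U(I) = -5 + I (U(I) = -2 + (I - 3) = -2 + (-3 + I) = -5 + I)
R = 70 (R = 7*(5*2 + 0) = 7*(10 + 0) = 7*10 = 70)
L(O) = 70
W + L(U(-5)) = -7718 + 70 = -7648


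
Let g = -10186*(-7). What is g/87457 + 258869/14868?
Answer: 23700024269/1300310676 ≈ 18.226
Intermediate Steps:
g = 71302
g/87457 + 258869/14868 = 71302/87457 + 258869/14868 = 23700024269/1300310676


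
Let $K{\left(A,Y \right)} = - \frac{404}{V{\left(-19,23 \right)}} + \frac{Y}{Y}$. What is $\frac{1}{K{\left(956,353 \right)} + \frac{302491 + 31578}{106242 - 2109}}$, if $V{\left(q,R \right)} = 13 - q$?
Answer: $- \frac{833064}{7011817} \approx -0.11881$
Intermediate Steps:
$K{\left(A,Y \right)} = - \frac{93}{8}$ ($K{\left(A,Y \right)} = - \frac{404}{13 - -19} + \frac{Y}{Y} = - \frac{404}{13 + 19} + 1 = - \frac{404}{32} + 1 = \left(-404\right) \frac{1}{32} + 1 = - \frac{101}{8} + 1 = - \frac{93}{8}$)
$\frac{1}{K{\left(956,353 \right)} + \frac{302491 + 31578}{106242 - 2109}} = \frac{1}{- \frac{93}{8} + \frac{302491 + 31578}{106242 - 2109}} = \frac{1}{- \frac{93}{8} + \frac{334069}{104133}} = \frac{1}{- \frac{7011817}{833064}} = - \frac{833064}{7011817}$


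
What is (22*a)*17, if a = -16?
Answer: -5984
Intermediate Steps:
(22*a)*17 = (22*(-16))*17 = -352*17 = -5984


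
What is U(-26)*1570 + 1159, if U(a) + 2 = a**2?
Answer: 1059339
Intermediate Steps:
U(a) = -2 + a**2
U(-26)*1570 + 1159 = (-2 + (-26)**2)*1570 + 1159 = (-2 + 676)*1570 + 1159 = 674*1570 + 1159 = 1058180 + 1159 = 1059339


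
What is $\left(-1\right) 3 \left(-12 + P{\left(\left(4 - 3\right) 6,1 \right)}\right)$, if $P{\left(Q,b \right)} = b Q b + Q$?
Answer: $0$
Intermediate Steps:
$P{\left(Q,b \right)} = Q + Q b^{2}$ ($P{\left(Q,b \right)} = Q b b + Q = Q b^{2} + Q = Q + Q b^{2}$)
$\left(-1\right) 3 \left(-12 + P{\left(\left(4 - 3\right) 6,1 \right)}\right) = \left(-1\right) 3 \left(-12 + \left(4 - 3\right) 6 \left(1 + 1^{2}\right)\right) = - 3 \left(-12 + 1 \cdot 6 \left(1 + 1\right)\right) = - 3 \left(-12 + 6 \cdot 2\right) = - 3 \left(-12 + 12\right) = \left(-3\right) 0 = 0$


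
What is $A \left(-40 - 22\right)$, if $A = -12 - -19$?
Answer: $-434$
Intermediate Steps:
$A = 7$ ($A = -12 + 19 = 7$)
$A \left(-40 - 22\right) = 7 \left(-40 - 22\right) = 7 \left(-62\right) = -434$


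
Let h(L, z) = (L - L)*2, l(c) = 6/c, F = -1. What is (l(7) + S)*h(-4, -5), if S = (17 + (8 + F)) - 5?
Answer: 0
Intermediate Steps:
h(L, z) = 0 (h(L, z) = 0*2 = 0)
S = 19 (S = (17 + (8 - 1)) - 5 = (17 + 7) - 5 = 24 - 5 = 19)
(l(7) + S)*h(-4, -5) = (6/7 + 19)*0 = (139/7)*0 = 0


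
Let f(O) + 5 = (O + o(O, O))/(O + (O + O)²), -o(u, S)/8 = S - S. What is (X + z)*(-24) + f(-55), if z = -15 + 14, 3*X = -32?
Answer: 60224/219 ≈ 275.00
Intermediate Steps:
X = -32/3 (X = (⅓)*(-32) = -32/3 ≈ -10.667)
o(u, S) = 0 (o(u, S) = -8*(S - S) = -8*0 = 0)
z = -1
f(O) = -5 + O/(O + 4*O²) (f(O) = -5 + (O + 0)/(O + (O + O)²) = -5 + O/(O + (2*O)²) = -5 + O/(O + 4*O²))
(X + z)*(-24) + f(-55) = (-32/3 - 1)*(-24) + 4*(-1 - 5*(-55))/(1 + 4*(-55)) = -35/3*(-24) + 4*(-1 + 275)/(1 - 220) = 280 + 4*274/(-219) = 280 + 4*(-1/219)*274 = 280 - 1096/219 = 60224/219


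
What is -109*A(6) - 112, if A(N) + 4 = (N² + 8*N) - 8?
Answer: -7960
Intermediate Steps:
A(N) = -12 + N² + 8*N (A(N) = -4 + ((N² + 8*N) - 8) = -4 + (-8 + N² + 8*N) = -12 + N² + 8*N)
-109*A(6) - 112 = -109*(-12 + 6² + 8*6) - 112 = -109*(-12 + 36 + 48) - 112 = -109*72 - 112 = -7848 - 112 = -7960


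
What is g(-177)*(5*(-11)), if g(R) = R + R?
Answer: 19470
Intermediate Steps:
g(R) = 2*R
g(-177)*(5*(-11)) = (2*(-177))*(5*(-11)) = -354*(-55) = 19470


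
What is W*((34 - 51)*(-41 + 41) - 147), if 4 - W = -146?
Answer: -22050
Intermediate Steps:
W = 150 (W = 4 - 1*(-146) = 4 + 146 = 150)
W*((34 - 51)*(-41 + 41) - 147) = 150*((34 - 51)*(-41 + 41) - 147) = 150*(-17*0 - 147) = 150*(0 - 147) = 150*(-147) = -22050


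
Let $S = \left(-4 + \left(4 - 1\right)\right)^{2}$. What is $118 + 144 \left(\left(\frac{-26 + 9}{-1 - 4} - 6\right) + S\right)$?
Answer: $- \frac{562}{5} \approx -112.4$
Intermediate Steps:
$S = 1$ ($S = \left(-4 + 3\right)^{2} = \left(-1\right)^{2} = 1$)
$118 + 144 \left(\left(\frac{-26 + 9}{-1 - 4} - 6\right) + S\right) = 118 + 144 \left(\left(\frac{-26 + 9}{-1 - 4} - 6\right) + 1\right) = 118 + 144 \left(\left(- \frac{17}{-5} - 6\right) + 1\right) = 118 + 144 \left(\left(\left(-17\right) \left(- \frac{1}{5}\right) - 6\right) + 1\right) = 118 + 144 \left(\left(\frac{17}{5} - 6\right) + 1\right) = 118 + 144 \left(- \frac{13}{5} + 1\right) = 118 + 144 \left(- \frac{8}{5}\right) = 118 - \frac{1152}{5} = - \frac{562}{5}$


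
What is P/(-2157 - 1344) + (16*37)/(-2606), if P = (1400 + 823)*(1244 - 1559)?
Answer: 101264771/506867 ≈ 199.79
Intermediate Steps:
P = -700245 (P = 2223*(-315) = -700245)
P/(-2157 - 1344) + (16*37)/(-2606) = -700245/(-2157 - 1344) + (16*37)/(-2606) = -700245/(-3501) + 592*(-1/2606) = -700245*(-1/3501) - 296/1303 = 77805/389 - 296/1303 = 101264771/506867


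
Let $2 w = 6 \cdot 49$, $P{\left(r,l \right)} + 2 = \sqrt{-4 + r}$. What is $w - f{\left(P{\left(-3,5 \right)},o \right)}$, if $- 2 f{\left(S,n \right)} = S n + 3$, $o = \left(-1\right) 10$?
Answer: $\frac{317}{2} - 5 i \sqrt{7} \approx 158.5 - 13.229 i$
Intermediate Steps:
$P{\left(r,l \right)} = -2 + \sqrt{-4 + r}$
$o = -10$
$f{\left(S,n \right)} = - \frac{3}{2} - \frac{S n}{2}$ ($f{\left(S,n \right)} = - \frac{S n + 3}{2} = - \frac{3 + S n}{2} = - \frac{3}{2} - \frac{S n}{2}$)
$w = 147$ ($w = \frac{6 \cdot 49}{2} = \frac{1}{2} \cdot 294 = 147$)
$w - f{\left(P{\left(-3,5 \right)},o \right)} = 147 - \left(- \frac{3}{2} - \frac{1}{2} \left(-2 + \sqrt{-4 - 3}\right) \left(-10\right)\right) = 147 - \left(- \frac{3}{2} - \frac{1}{2} \left(-2 + \sqrt{-7}\right) \left(-10\right)\right) = 147 - \left(- \frac{3}{2} - \frac{1}{2} \left(-2 + i \sqrt{7}\right) \left(-10\right)\right) = 147 - \left(- \frac{3}{2} - \left(10 - 5 i \sqrt{7}\right)\right) = 147 - \left(- \frac{23}{2} + 5 i \sqrt{7}\right) = 147 + \left(\frac{23}{2} - 5 i \sqrt{7}\right) = \frac{317}{2} - 5 i \sqrt{7}$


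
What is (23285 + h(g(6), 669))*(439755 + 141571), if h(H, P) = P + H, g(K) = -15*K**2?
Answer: 13611166964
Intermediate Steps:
h(H, P) = H + P
(23285 + h(g(6), 669))*(439755 + 141571) = (23285 + (-15*6**2 + 669))*(439755 + 141571) = (23285 + (-15*36 + 669))*581326 = (23285 + (-540 + 669))*581326 = (23285 + 129)*581326 = 23414*581326 = 13611166964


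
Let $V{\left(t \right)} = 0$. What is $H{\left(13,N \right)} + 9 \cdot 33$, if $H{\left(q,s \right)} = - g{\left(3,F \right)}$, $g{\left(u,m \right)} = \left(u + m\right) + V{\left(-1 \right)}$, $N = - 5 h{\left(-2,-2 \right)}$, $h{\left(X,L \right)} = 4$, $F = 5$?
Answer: $289$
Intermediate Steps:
$N = -20$ ($N = \left(-5\right) 4 = -20$)
$g{\left(u,m \right)} = m + u$ ($g{\left(u,m \right)} = \left(u + m\right) + 0 = \left(m + u\right) + 0 = m + u$)
$H{\left(q,s \right)} = -8$ ($H{\left(q,s \right)} = - (5 + 3) = \left(-1\right) 8 = -8$)
$H{\left(13,N \right)} + 9 \cdot 33 = -8 + 9 \cdot 33 = -8 + 297 = 289$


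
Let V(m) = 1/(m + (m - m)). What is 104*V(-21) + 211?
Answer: 4327/21 ≈ 206.05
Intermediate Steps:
V(m) = 1/m (V(m) = 1/(m + 0) = 1/m)
104*V(-21) + 211 = 104/(-21) + 211 = 104*(-1/21) + 211 = -104/21 + 211 = 4327/21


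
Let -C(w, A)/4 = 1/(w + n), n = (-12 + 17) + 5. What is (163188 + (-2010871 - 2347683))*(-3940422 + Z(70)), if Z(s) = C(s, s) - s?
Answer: 165318063698403/10 ≈ 1.6532e+13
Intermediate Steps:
n = 10 (n = 5 + 5 = 10)
C(w, A) = -4/(10 + w) (C(w, A) = -4/(w + 10) = -4/(10 + w))
Z(s) = -s - 4/(10 + s) (Z(s) = -4/(10 + s) - s = -s - 4/(10 + s))
(163188 + (-2010871 - 2347683))*(-3940422 + Z(70)) = (163188 + (-2010871 - 2347683))*(-3940422 + (-4 - 1*70*(10 + 70))/(10 + 70)) = (163188 - 4358554)*(-3940422 + (-4 - 1*70*80)/80) = -4195366*(-3940422 + (-4 - 5600)/80) = -4195366*(-3940422 + (1/80)*(-5604)) = -4195366*(-3940422 - 1401/20) = -4195366*(-78809841/20) = 165318063698403/10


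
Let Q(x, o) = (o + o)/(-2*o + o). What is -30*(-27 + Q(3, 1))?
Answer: 870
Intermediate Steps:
Q(x, o) = -2 (Q(x, o) = (2*o)/((-o)) = (2*o)*(-1/o) = -2)
-30*(-27 + Q(3, 1)) = -30*(-27 - 2) = -30*(-29) = 870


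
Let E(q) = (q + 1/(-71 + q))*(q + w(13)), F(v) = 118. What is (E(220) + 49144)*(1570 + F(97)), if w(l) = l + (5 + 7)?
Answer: 25917216088/149 ≈ 1.7394e+8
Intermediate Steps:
w(l) = 12 + l (w(l) = l + 12 = 12 + l)
E(q) = (25 + q)*(q + 1/(-71 + q)) (E(q) = (q + 1/(-71 + q))*(q + (12 + 13)) = (q + 1/(-71 + q))*(q + 25) = (q + 1/(-71 + q))*(25 + q) = (25 + q)*(q + 1/(-71 + q)))
(E(220) + 49144)*(1570 + F(97)) = ((25 + 220³ - 1774*220 - 46*220²)/(-71 + 220) + 49144)*(1570 + 118) = ((25 + 10648000 - 390280 - 46*48400)/149 + 49144)*1688 = ((25 + 10648000 - 390280 - 2226400)/149 + 49144)*1688 = ((1/149)*8031345 + 49144)*1688 = (8031345/149 + 49144)*1688 = (15353801/149)*1688 = 25917216088/149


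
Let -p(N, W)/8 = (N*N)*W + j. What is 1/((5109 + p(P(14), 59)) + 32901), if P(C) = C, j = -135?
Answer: -1/53422 ≈ -1.8719e-5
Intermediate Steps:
p(N, W) = 1080 - 8*W*N**2 (p(N, W) = -8*((N*N)*W - 135) = -8*(N**2*W - 135) = -8*(W*N**2 - 135) = -8*(-135 + W*N**2) = 1080 - 8*W*N**2)
1/((5109 + p(P(14), 59)) + 32901) = 1/((5109 + (1080 - 8*59*14**2)) + 32901) = 1/((5109 + (1080 - 8*59*196)) + 32901) = 1/((5109 + (1080 - 92512)) + 32901) = 1/((5109 - 91432) + 32901) = 1/(-86323 + 32901) = 1/(-53422) = -1/53422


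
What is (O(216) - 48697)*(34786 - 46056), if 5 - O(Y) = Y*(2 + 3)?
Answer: 560930440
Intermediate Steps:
O(Y) = 5 - 5*Y (O(Y) = 5 - Y*(2 + 3) = 5 - Y*5 = 5 - 5*Y)
(O(216) - 48697)*(34786 - 46056) = ((5 - 5*216) - 48697)*(34786 - 46056) = ((5 - 1080) - 48697)*(-11270) = (-1075 - 48697)*(-11270) = -49772*(-11270) = 560930440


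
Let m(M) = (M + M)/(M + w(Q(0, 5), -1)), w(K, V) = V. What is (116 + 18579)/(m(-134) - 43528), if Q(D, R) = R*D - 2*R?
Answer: -2523825/5876012 ≈ -0.42951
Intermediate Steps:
Q(D, R) = -2*R + D*R (Q(D, R) = D*R - 2*R = -2*R + D*R)
m(M) = 2*M/(-1 + M) (m(M) = (M + M)/(M - 1) = (2*M)/(-1 + M) = 2*M/(-1 + M))
(116 + 18579)/(m(-134) - 43528) = (116 + 18579)/(2*(-134)/(-1 - 134) - 43528) = 18695/(2*(-134)/(-135) - 43528) = 18695/(2*(-134)*(-1/135) - 43528) = 18695/(268/135 - 43528) = 18695/(-5876012/135) = 18695*(-135/5876012) = -2523825/5876012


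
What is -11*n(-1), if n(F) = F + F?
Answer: 22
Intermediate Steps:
n(F) = 2*F
-11*n(-1) = -22*(-1) = -11*(-2) = 22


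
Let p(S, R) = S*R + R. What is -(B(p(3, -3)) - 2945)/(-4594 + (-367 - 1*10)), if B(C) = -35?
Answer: -2980/4971 ≈ -0.59948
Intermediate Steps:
p(S, R) = R + R*S (p(S, R) = R*S + R = R + R*S)
-(B(p(3, -3)) - 2945)/(-4594 + (-367 - 1*10)) = -(-35 - 2945)/(-4594 + (-367 - 1*10)) = -(-2980)/(-4594 + (-367 - 10)) = -(-2980)/(-4594 - 377) = -(-2980)/(-4971) = -(-2980)*(-1)/4971 = -1*2980/4971 = -2980/4971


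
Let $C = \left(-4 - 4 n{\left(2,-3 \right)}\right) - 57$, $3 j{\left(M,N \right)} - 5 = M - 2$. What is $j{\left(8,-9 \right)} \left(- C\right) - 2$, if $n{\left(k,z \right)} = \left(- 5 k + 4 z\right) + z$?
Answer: $-145$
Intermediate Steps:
$j{\left(M,N \right)} = 1 + \frac{M}{3}$ ($j{\left(M,N \right)} = \frac{5}{3} + \frac{M - 2}{3} = \frac{5}{3} + \frac{-2 + M}{3} = \frac{5}{3} + \left(- \frac{2}{3} + \frac{M}{3}\right) = 1 + \frac{M}{3}$)
$n{\left(k,z \right)} = - 5 k + 5 z$
$C = 39$ ($C = \left(-4 - 4 \left(\left(-5\right) 2 + 5 \left(-3\right)\right)\right) - 57 = \left(-4 - 4 \left(-10 - 15\right)\right) - 57 = \left(-4 - -100\right) - 57 = \left(-4 + 100\right) - 57 = 96 - 57 = 39$)
$j{\left(8,-9 \right)} \left(- C\right) - 2 = \left(1 + \frac{1}{3} \cdot 8\right) \left(\left(-1\right) 39\right) - 2 = \left(1 + \frac{8}{3}\right) \left(-39\right) - 2 = \frac{11}{3} \left(-39\right) - 2 = -143 - 2 = -145$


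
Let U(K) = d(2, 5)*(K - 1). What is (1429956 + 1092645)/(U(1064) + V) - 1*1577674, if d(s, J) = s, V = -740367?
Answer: -1164706154035/738241 ≈ -1.5777e+6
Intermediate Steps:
U(K) = -2 + 2*K (U(K) = 2*(K - 1) = 2*(-1 + K) = -2 + 2*K)
(1429956 + 1092645)/(U(1064) + V) - 1*1577674 = (1429956 + 1092645)/((-2 + 2*1064) - 740367) - 1*1577674 = 2522601/((-2 + 2128) - 740367) - 1577674 = 2522601/(2126 - 740367) - 1577674 = 2522601/(-738241) - 1577674 = 2522601*(-1/738241) - 1577674 = -2522601/738241 - 1577674 = -1164706154035/738241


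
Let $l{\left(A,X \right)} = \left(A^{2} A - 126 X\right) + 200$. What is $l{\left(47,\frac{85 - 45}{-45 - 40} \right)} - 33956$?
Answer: $\frac{1192147}{17} \approx 70126.0$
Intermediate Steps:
$l{\left(A,X \right)} = 200 + A^{3} - 126 X$ ($l{\left(A,X \right)} = \left(A^{3} - 126 X\right) + 200 = 200 + A^{3} - 126 X$)
$l{\left(47,\frac{85 - 45}{-45 - 40} \right)} - 33956 = \left(200 + 47^{3} - 126 \frac{85 - 45}{-45 - 40}\right) - 33956 = \left(200 + 103823 - 126 \frac{40}{-85}\right) - 33956 = \left(200 + 103823 - 126 \cdot 40 \left(- \frac{1}{85}\right)\right) - 33956 = \left(200 + 103823 - - \frac{1008}{17}\right) - 33956 = \left(200 + 103823 + \frac{1008}{17}\right) - 33956 = \frac{1769399}{17} - 33956 = \frac{1192147}{17}$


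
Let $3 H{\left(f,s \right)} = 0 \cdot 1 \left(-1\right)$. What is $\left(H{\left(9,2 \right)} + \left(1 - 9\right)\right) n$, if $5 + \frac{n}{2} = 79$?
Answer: $-1184$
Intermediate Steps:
$H{\left(f,s \right)} = 0$ ($H{\left(f,s \right)} = \frac{0 \cdot 1 \left(-1\right)}{3} = \frac{0 \left(-1\right)}{3} = \frac{1}{3} \cdot 0 = 0$)
$n = 148$ ($n = -10 + 2 \cdot 79 = -10 + 158 = 148$)
$\left(H{\left(9,2 \right)} + \left(1 - 9\right)\right) n = \left(0 + \left(1 - 9\right)\right) 148 = \left(0 - 8\right) 148 = \left(-8\right) 148 = -1184$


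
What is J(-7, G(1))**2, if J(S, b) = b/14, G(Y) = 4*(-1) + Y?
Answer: 9/196 ≈ 0.045918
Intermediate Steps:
G(Y) = -4 + Y
J(S, b) = b/14 (J(S, b) = b*(1/14) = b/14)
J(-7, G(1))**2 = ((-4 + 1)/14)**2 = ((1/14)*(-3))**2 = (-3/14)**2 = 9/196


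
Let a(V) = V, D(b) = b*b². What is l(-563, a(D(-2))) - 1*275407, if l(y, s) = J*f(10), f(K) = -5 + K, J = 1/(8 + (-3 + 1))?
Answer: -1652437/6 ≈ -2.7541e+5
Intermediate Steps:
J = ⅙ (J = 1/(8 - 2) = 1/6 = ⅙ ≈ 0.16667)
D(b) = b³
l(y, s) = ⅚ (l(y, s) = (-5 + 10)/6 = (⅙)*5 = ⅚)
l(-563, a(D(-2))) - 1*275407 = ⅚ - 1*275407 = ⅚ - 275407 = -1652437/6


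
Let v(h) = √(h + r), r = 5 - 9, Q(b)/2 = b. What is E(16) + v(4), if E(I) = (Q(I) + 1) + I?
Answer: 49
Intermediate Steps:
Q(b) = 2*b
r = -4
E(I) = 1 + 3*I (E(I) = (2*I + 1) + I = (1 + 2*I) + I = 1 + 3*I)
v(h) = √(-4 + h) (v(h) = √(h - 4) = √(-4 + h))
E(16) + v(4) = (1 + 3*16) + √(-4 + 4) = (1 + 48) + √0 = 49 + 0 = 49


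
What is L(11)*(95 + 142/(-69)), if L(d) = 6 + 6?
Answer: 25652/23 ≈ 1115.3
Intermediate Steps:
L(d) = 12
L(11)*(95 + 142/(-69)) = 12*(95 + 142/(-69)) = 12*(95 + 142*(-1/69)) = 12*(95 - 142/69) = 12*(6413/69) = 25652/23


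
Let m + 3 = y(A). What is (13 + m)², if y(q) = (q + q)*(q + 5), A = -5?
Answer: 100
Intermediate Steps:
y(q) = 2*q*(5 + q) (y(q) = (2*q)*(5 + q) = 2*q*(5 + q))
m = -3 (m = -3 + 2*(-5)*(5 - 5) = -3 + 2*(-5)*0 = -3 + 0 = -3)
(13 + m)² = (13 - 3)² = 10² = 100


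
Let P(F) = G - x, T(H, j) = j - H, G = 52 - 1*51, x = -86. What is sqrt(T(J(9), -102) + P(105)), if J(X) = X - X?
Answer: I*sqrt(15) ≈ 3.873*I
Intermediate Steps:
G = 1 (G = 52 - 51 = 1)
J(X) = 0
P(F) = 87 (P(F) = 1 - 1*(-86) = 1 + 86 = 87)
sqrt(T(J(9), -102) + P(105)) = sqrt((-102 - 1*0) + 87) = sqrt((-102 + 0) + 87) = sqrt(-102 + 87) = sqrt(-15) = I*sqrt(15)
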